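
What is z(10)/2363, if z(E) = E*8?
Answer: 80/2363 ≈ 0.033855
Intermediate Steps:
z(E) = 8*E
z(10)/2363 = (8*10)/2363 = 80*(1/2363) = 80/2363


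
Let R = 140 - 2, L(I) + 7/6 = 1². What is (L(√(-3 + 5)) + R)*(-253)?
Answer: -209231/6 ≈ -34872.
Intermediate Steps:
L(I) = -⅙ (L(I) = -7/6 + 1² = -7/6 + 1 = -⅙)
R = 138
(L(√(-3 + 5)) + R)*(-253) = (-⅙ + 138)*(-253) = (827/6)*(-253) = -209231/6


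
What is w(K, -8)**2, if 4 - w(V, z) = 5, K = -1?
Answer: 1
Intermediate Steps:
w(V, z) = -1 (w(V, z) = 4 - 1*5 = 4 - 5 = -1)
w(K, -8)**2 = (-1)**2 = 1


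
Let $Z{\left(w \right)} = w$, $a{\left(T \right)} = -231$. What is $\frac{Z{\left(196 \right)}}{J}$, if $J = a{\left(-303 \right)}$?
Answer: $- \frac{28}{33} \approx -0.84848$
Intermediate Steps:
$J = -231$
$\frac{Z{\left(196 \right)}}{J} = \frac{196}{-231} = 196 \left(- \frac{1}{231}\right) = - \frac{28}{33}$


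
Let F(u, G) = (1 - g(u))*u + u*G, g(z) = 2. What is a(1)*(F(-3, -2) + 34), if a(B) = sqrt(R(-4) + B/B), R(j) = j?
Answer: 43*I*sqrt(3) ≈ 74.478*I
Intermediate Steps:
a(B) = I*sqrt(3) (a(B) = sqrt(-4 + B/B) = sqrt(-4 + 1) = sqrt(-3) = I*sqrt(3))
F(u, G) = -u + G*u (F(u, G) = (1 - 1*2)*u + u*G = (1 - 2)*u + G*u = -u + G*u)
a(1)*(F(-3, -2) + 34) = (I*sqrt(3))*(-3*(-1 - 2) + 34) = (I*sqrt(3))*(-3*(-3) + 34) = (I*sqrt(3))*(9 + 34) = (I*sqrt(3))*43 = 43*I*sqrt(3)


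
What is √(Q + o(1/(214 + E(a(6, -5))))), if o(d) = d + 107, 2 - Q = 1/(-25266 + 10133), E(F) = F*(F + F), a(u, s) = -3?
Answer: √335899979562666/1755428 ≈ 10.441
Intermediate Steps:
E(F) = 2*F² (E(F) = F*(2*F) = 2*F²)
Q = 30267/15133 (Q = 2 - 1/(-25266 + 10133) = 2 - 1/(-15133) = 2 - 1*(-1/15133) = 2 + 1/15133 = 30267/15133 ≈ 2.0001)
o(d) = 107 + d
√(Q + o(1/(214 + E(a(6, -5))))) = √(30267/15133 + (107 + 1/(214 + 2*(-3)²))) = √(30267/15133 + (107 + 1/(214 + 2*9))) = √(30267/15133 + (107 + 1/(214 + 18))) = √(30267/15133 + (107 + 1/232)) = √(30267/15133 + 24825/232) = √(382698669/3510856) = √335899979562666/1755428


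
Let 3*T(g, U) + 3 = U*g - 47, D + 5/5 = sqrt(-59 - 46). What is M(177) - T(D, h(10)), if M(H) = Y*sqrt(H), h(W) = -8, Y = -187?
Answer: 14 - 187*sqrt(177) + 8*I*sqrt(105)/3 ≈ -2473.9 + 27.325*I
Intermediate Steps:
D = -1 + I*sqrt(105) (D = -1 + sqrt(-59 - 46) = -1 + sqrt(-105) = -1 + I*sqrt(105) ≈ -1.0 + 10.247*I)
T(g, U) = -50/3 + U*g/3 (T(g, U) = -1 + (U*g - 47)/3 = -1 + (-47 + U*g)/3 = -1 + (-47/3 + U*g/3) = -50/3 + U*g/3)
M(H) = -187*sqrt(H)
M(177) - T(D, h(10)) = -187*sqrt(177) - (-50/3 + (1/3)*(-8)*(-1 + I*sqrt(105))) = -187*sqrt(177) - (-50/3 + (8/3 - 8*I*sqrt(105)/3)) = -187*sqrt(177) - (-14 - 8*I*sqrt(105)/3) = -187*sqrt(177) + (14 + 8*I*sqrt(105)/3) = 14 - 187*sqrt(177) + 8*I*sqrt(105)/3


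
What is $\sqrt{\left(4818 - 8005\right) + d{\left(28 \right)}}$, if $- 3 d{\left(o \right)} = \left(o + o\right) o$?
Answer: $\frac{i \sqrt{33387}}{3} \approx 60.907 i$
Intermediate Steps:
$d{\left(o \right)} = - \frac{2 o^{2}}{3}$ ($d{\left(o \right)} = - \frac{\left(o + o\right) o}{3} = - \frac{2 o o}{3} = - \frac{2 o^{2}}{3}$)
$\sqrt{\left(4818 - 8005\right) + d{\left(28 \right)}} = \sqrt{\left(4818 - 8005\right) - \frac{2 \cdot 28^{2}}{3}} = \sqrt{\left(4818 - 8005\right) - \frac{1568}{3}} = \sqrt{-3187 - \frac{1568}{3}} = \sqrt{- \frac{11129}{3}} = \frac{i \sqrt{33387}}{3}$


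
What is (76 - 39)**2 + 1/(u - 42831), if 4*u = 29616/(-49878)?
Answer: 487439748040/356055337 ≈ 1369.0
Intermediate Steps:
u = -1234/8313 (u = (29616/(-49878))/4 = (29616*(-1/49878))/4 = (1/4)*(-4936/8313) = -1234/8313 ≈ -0.14844)
(76 - 39)**2 + 1/(u - 42831) = (76 - 39)**2 + 1/(-1234/8313 - 42831) = 37**2 + 1/(-356055337/8313) = 1369 - 8313/356055337 = 487439748040/356055337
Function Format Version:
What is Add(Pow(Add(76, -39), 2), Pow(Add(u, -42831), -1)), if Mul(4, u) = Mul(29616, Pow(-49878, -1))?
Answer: Rational(487439748040, 356055337) ≈ 1369.0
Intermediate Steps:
u = Rational(-1234, 8313) (u = Mul(Rational(1, 4), Mul(29616, Pow(-49878, -1))) = Mul(Rational(1, 4), Mul(29616, Rational(-1, 49878))) = Mul(Rational(1, 4), Rational(-4936, 8313)) = Rational(-1234, 8313) ≈ -0.14844)
Add(Pow(Add(76, -39), 2), Pow(Add(u, -42831), -1)) = Add(Pow(Add(76, -39), 2), Pow(Add(Rational(-1234, 8313), -42831), -1)) = Add(Pow(37, 2), Pow(Rational(-356055337, 8313), -1)) = Add(1369, Rational(-8313, 356055337)) = Rational(487439748040, 356055337)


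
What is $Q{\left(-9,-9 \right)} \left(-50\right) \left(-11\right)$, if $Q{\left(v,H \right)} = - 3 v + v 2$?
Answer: $4950$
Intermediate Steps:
$Q{\left(v,H \right)} = - v$ ($Q{\left(v,H \right)} = - 3 v + 2 v = - v$)
$Q{\left(-9,-9 \right)} \left(-50\right) \left(-11\right) = \left(-1\right) \left(-9\right) \left(-50\right) \left(-11\right) = 9 \left(-50\right) \left(-11\right) = \left(-450\right) \left(-11\right) = 4950$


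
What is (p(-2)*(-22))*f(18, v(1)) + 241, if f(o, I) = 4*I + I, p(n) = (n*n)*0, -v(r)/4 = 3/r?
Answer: 241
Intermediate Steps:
v(r) = -12/r
p(n) = 0 (p(n) = n²*0 = 0)
f(o, I) = 5*I
(p(-2)*(-22))*f(18, v(1)) + 241 = (0*(-22))*(5*(-12/1)) + 241 = 0*(5*(-12*1)) + 241 = 0*(5*(-12)) + 241 = 0*(-60) + 241 = 0 + 241 = 241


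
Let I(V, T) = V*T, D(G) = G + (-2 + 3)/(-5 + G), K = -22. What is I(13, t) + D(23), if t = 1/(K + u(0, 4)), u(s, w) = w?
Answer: 67/3 ≈ 22.333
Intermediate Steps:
t = -1/18 (t = 1/(-22 + 4) = 1/(-18) = -1/18 ≈ -0.055556)
D(G) = G + 1/(-5 + G)
I(V, T) = T*V
I(13, t) + D(23) = -1/18*13 + (1 + 23² - 5*23)/(-5 + 23) = -13/18 + (1 + 529 - 115)/18 = -13/18 + (1/18)*415 = -13/18 + 415/18 = 67/3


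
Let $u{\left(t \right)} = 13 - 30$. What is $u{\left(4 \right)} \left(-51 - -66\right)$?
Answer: $-255$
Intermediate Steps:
$u{\left(t \right)} = -17$
$u{\left(4 \right)} \left(-51 - -66\right) = - 17 \left(-51 - -66\right) = - 17 \left(-51 + 66\right) = \left(-17\right) 15 = -255$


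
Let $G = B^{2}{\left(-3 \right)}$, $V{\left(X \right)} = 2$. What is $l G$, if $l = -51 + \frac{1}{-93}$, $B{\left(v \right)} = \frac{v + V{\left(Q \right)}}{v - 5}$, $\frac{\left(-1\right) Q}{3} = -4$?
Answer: $- \frac{593}{744} \approx -0.79704$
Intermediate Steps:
$Q = 12$ ($Q = \left(-3\right) \left(-4\right) = 12$)
$B{\left(v \right)} = \frac{2 + v}{-5 + v}$ ($B{\left(v \right)} = \frac{v + 2}{v - 5} = \frac{2 + v}{-5 + v}$)
$l = - \frac{4744}{93}$ ($l = -51 - \frac{1}{93} = - \frac{4744}{93} \approx -51.011$)
$G = \frac{1}{64}$ ($G = \left(\frac{2 - 3}{-5 - 3}\right)^{2} = \left(\frac{1}{-8} \left(-1\right)\right)^{2} = \left(\left(- \frac{1}{8}\right) \left(-1\right)\right)^{2} = \left(\frac{1}{8}\right)^{2} = \frac{1}{64} \approx 0.015625$)
$l G = \left(- \frac{4744}{93}\right) \frac{1}{64} = - \frac{593}{744}$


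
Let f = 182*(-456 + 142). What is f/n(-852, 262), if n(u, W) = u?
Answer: 14287/213 ≈ 67.075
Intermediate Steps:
f = -57148 (f = 182*(-314) = -57148)
f/n(-852, 262) = -57148/(-852) = -57148*(-1/852) = 14287/213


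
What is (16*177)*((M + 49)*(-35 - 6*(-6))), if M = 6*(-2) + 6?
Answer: 121776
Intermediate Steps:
M = -6 (M = -12 + 6 = -6)
(16*177)*((M + 49)*(-35 - 6*(-6))) = (16*177)*((-6 + 49)*(-35 - 6*(-6))) = 2832*(43*(-35 + 36)) = 2832*(43*1) = 2832*43 = 121776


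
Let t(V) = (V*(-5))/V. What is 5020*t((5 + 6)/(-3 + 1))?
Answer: -25100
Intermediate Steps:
t(V) = -5 (t(V) = (-5*V)/V = -5)
5020*t((5 + 6)/(-3 + 1)) = 5020*(-5) = -25100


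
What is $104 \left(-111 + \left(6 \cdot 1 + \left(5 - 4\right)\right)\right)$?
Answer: $-10816$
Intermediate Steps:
$104 \left(-111 + \left(6 \cdot 1 + \left(5 - 4\right)\right)\right) = 104 \left(-111 + \left(6 + \left(5 - 4\right)\right)\right) = 104 \left(-111 + \left(6 + 1\right)\right) = 104 \left(-111 + 7\right) = 104 \left(-104\right) = -10816$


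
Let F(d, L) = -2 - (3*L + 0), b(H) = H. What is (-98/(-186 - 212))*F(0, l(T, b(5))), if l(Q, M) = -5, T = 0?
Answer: 637/199 ≈ 3.2010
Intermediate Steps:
F(d, L) = -2 - 3*L
(-98/(-186 - 212))*F(0, l(T, b(5))) = (-98/(-186 - 212))*(-2 - 3*(-5)) = (-98/(-398))*(-2 + 15) = -98*(-1/398)*13 = (49/199)*13 = 637/199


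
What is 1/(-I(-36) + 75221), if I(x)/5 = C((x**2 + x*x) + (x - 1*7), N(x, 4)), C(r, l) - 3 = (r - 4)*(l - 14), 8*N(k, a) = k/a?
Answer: 8/2141373 ≈ 3.7359e-6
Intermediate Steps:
N(k, a) = k/(8*a) (N(k, a) = (k/a)/8 = k/(8*a))
C(r, l) = 3 + (-14 + l)*(-4 + r) (C(r, l) = 3 + (r - 4)*(l - 14) = 3 + (-4 + r)*(-14 + l) = 3 + (-14 + l)*(-4 + r))
I(x) = 785 - 140*x**2 - 565*x/8 + 5*x*(-7 + x + 2*x**2)/32 (I(x) = 5*(59 - 14*((x**2 + x*x) + (x - 1*7)) - x/(2*4) + ((1/8)*x/4)*((x**2 + x*x) + (x - 1*7))) = 5*(59 - 14*((x**2 + x**2) + (x - 7)) - x/(2*4) + ((1/8)*x*(1/4))*((x**2 + x**2) + (x - 7))) = 5*(59 - 14*(2*x**2 + (-7 + x)) - x/8 + (x/32)*(2*x**2 + (-7 + x))) = 5*(59 - 14*(-7 + x + 2*x**2) - x/8 + (x/32)*(-7 + x + 2*x**2)) = 5*(59 + (98 - 28*x**2 - 14*x) - x/8 + x*(-7 + x + 2*x**2)/32) = 5*(157 - 28*x**2 - 113*x/8 + x*(-7 + x + 2*x**2)/32) = 785 - 140*x**2 - 565*x/8 + 5*x*(-7 + x + 2*x**2)/32)
1/(-I(-36) + 75221) = 1/(-(785 - 4475/32*(-36)**2 - 2295/32*(-36) + (5/16)*(-36)**3) + 75221) = 1/(-(785 - 4475/32*1296 + 20655/8 + (5/16)*(-46656)) + 75221) = 1/(-(785 - 362475/2 + 20655/8 - 14580) + 75221) = 1/(-1*(-1539605/8) + 75221) = 1/(1539605/8 + 75221) = 1/(2141373/8) = 8/2141373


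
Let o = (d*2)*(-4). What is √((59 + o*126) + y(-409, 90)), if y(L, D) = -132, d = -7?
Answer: √6983 ≈ 83.564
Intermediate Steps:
o = 56 (o = -7*2*(-4) = -14*(-4) = 56)
√((59 + o*126) + y(-409, 90)) = √((59 + 56*126) - 132) = √((59 + 7056) - 132) = √(7115 - 132) = √6983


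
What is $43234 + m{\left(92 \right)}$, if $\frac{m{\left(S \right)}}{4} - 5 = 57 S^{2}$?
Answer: $1973046$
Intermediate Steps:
$m{\left(S \right)} = 20 + 228 S^{2}$ ($m{\left(S \right)} = 20 + 4 \cdot 57 S^{2} = 20 + 228 S^{2}$)
$43234 + m{\left(92 \right)} = 43234 + \left(20 + 228 \cdot 92^{2}\right) = 43234 + \left(20 + 228 \cdot 8464\right) = 43234 + \left(20 + 1929792\right) = 43234 + 1929812 = 1973046$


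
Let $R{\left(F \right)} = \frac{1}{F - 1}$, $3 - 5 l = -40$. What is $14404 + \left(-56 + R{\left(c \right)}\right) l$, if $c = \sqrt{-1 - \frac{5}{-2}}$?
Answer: $\frac{69698}{5} + \frac{43 \sqrt{6}}{5} \approx 13961.0$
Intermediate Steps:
$l = \frac{43}{5}$ ($l = \frac{3}{5} - -8 = \frac{3}{5} + 8 = \frac{43}{5} \approx 8.6$)
$c = \frac{\sqrt{6}}{2}$ ($c = \sqrt{-1 - - \frac{5}{2}} = \sqrt{-1 + \frac{5}{2}} = \sqrt{\frac{3}{2}} = \frac{\sqrt{6}}{2} \approx 1.2247$)
$R{\left(F \right)} = \frac{1}{-1 + F}$
$14404 + \left(-56 + R{\left(c \right)}\right) l = 14404 + \left(-56 + \frac{1}{-1 + \frac{\sqrt{6}}{2}}\right) \frac{43}{5} = 14404 - \left(\frac{2408}{5} - \frac{43}{5 \left(-1 + \frac{\sqrt{6}}{2}\right)}\right) = \frac{69612}{5} + \frac{43}{5 \left(-1 + \frac{\sqrt{6}}{2}\right)}$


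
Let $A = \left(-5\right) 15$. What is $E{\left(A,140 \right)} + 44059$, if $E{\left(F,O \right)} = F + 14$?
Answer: $43998$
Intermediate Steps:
$A = -75$
$E{\left(F,O \right)} = 14 + F$
$E{\left(A,140 \right)} + 44059 = \left(14 - 75\right) + 44059 = -61 + 44059 = 43998$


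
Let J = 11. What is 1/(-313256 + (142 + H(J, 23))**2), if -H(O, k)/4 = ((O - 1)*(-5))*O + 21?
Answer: 1/4785308 ≈ 2.0897e-7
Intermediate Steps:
H(O, k) = -84 - 4*O*(5 - 5*O) (H(O, k) = -4*(((O - 1)*(-5))*O + 21) = -4*(((-1 + O)*(-5))*O + 21) = -4*((5 - 5*O)*O + 21) = -4*(O*(5 - 5*O) + 21) = -4*(21 + O*(5 - 5*O)) = -84 - 4*O*(5 - 5*O))
1/(-313256 + (142 + H(J, 23))**2) = 1/(-313256 + (142 + (-84 - 20*11 + 20*11**2))**2) = 1/(-313256 + (142 + (-84 - 220 + 20*121))**2) = 1/(-313256 + (142 + (-84 - 220 + 2420))**2) = 1/(-313256 + (142 + 2116)**2) = 1/(-313256 + 2258**2) = 1/(-313256 + 5098564) = 1/4785308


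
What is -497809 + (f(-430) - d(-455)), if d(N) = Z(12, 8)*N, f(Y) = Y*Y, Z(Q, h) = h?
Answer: -309269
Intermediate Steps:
f(Y) = Y²
d(N) = 8*N
-497809 + (f(-430) - d(-455)) = -497809 + ((-430)² - 8*(-455)) = -497809 + (184900 - 1*(-3640)) = -497809 + (184900 + 3640) = -497809 + 188540 = -309269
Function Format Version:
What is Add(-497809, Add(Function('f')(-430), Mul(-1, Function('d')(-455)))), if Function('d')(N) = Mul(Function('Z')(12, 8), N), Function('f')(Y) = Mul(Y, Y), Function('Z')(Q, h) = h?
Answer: -309269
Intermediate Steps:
Function('f')(Y) = Pow(Y, 2)
Function('d')(N) = Mul(8, N)
Add(-497809, Add(Function('f')(-430), Mul(-1, Function('d')(-455)))) = Add(-497809, Add(Pow(-430, 2), Mul(-1, Mul(8, -455)))) = Add(-497809, Add(184900, Mul(-1, -3640))) = Add(-497809, Add(184900, 3640)) = Add(-497809, 188540) = -309269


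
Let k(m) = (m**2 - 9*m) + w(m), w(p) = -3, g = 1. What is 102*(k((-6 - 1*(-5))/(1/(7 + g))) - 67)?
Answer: 6732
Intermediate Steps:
k(m) = -3 + m**2 - 9*m (k(m) = (m**2 - 9*m) - 3 = -3 + m**2 - 9*m)
102*(k((-6 - 1*(-5))/(1/(7 + g))) - 67) = 102*((-3 + ((-6 - 1*(-5))/(1/(7 + 1)))**2 - 9*(-6 - 1*(-5))/(1/(7 + 1))) - 67) = 102*((-3 + ((-6 + 5)/(1/8))**2 - 9*(-6 + 5)/(1/8)) - 67) = 102*((-3 + (-1/1/8)**2 - (-9)/1/8) - 67) = 102*((-3 + (-1*8)**2 - (-9)*8) - 67) = 102*((-3 + (-8)**2 - 9*(-8)) - 67) = 102*((-3 + 64 + 72) - 67) = 102*(133 - 67) = 102*66 = 6732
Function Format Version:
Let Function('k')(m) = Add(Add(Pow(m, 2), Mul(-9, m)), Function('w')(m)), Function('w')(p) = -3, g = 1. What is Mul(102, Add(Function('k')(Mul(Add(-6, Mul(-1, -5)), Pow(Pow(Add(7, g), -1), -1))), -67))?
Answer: 6732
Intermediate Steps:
Function('k')(m) = Add(-3, Pow(m, 2), Mul(-9, m)) (Function('k')(m) = Add(Add(Pow(m, 2), Mul(-9, m)), -3) = Add(-3, Pow(m, 2), Mul(-9, m)))
Mul(102, Add(Function('k')(Mul(Add(-6, Mul(-1, -5)), Pow(Pow(Add(7, g), -1), -1))), -67)) = Mul(102, Add(Add(-3, Pow(Mul(Add(-6, Mul(-1, -5)), Pow(Pow(Add(7, 1), -1), -1)), 2), Mul(-9, Mul(Add(-6, Mul(-1, -5)), Pow(Pow(Add(7, 1), -1), -1)))), -67)) = Mul(102, Add(Add(-3, Pow(Mul(Add(-6, 5), Pow(Pow(8, -1), -1)), 2), Mul(-9, Mul(Add(-6, 5), Pow(Pow(8, -1), -1)))), -67)) = Mul(102, Add(Add(-3, Pow(Mul(-1, Pow(Rational(1, 8), -1)), 2), Mul(-9, Mul(-1, Pow(Rational(1, 8), -1)))), -67)) = Mul(102, Add(Add(-3, Pow(Mul(-1, 8), 2), Mul(-9, Mul(-1, 8))), -67)) = Mul(102, Add(Add(-3, Pow(-8, 2), Mul(-9, -8)), -67)) = Mul(102, Add(Add(-3, 64, 72), -67)) = Mul(102, Add(133, -67)) = Mul(102, 66) = 6732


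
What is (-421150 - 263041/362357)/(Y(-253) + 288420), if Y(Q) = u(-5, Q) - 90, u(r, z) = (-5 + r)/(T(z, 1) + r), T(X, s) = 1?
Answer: -305213827182/208958599405 ≈ -1.4606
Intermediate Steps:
u(r, z) = (-5 + r)/(1 + r)
Y(Q) = -175/2 (Y(Q) = (-5 - 5)/(1 - 5) - 90 = -10/(-4) - 90 = -1/4*(-10) - 90 = 5/2 - 90 = -175/2)
(-421150 - 263041/362357)/(Y(-253) + 288420) = (-421150 - 263041/362357)/(-175/2 + 288420) = (-421150 - 263041*1/362357)/(576665/2) = (-421150 - 263041/362357)*(2/576665) = -152606913591/362357*2/576665 = -305213827182/208958599405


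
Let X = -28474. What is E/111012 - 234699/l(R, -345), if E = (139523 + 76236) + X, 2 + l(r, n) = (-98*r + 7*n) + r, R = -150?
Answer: -2162006953/122446236 ≈ -17.657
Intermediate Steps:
l(r, n) = -2 - 97*r + 7*n (l(r, n) = -2 + ((-98*r + 7*n) + r) = -2 + (-97*r + 7*n) = -2 - 97*r + 7*n)
E = 187285 (E = (139523 + 76236) - 28474 = 215759 - 28474 = 187285)
E/111012 - 234699/l(R, -345) = 187285/111012 - 234699/(-2 - 97*(-150) + 7*(-345)) = 187285*(1/111012) - 234699/(-2 + 14550 - 2415) = 187285/111012 - 234699/12133 = -2162006953/122446236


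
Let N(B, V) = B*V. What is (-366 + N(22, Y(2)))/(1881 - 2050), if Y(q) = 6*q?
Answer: 102/169 ≈ 0.60355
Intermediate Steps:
(-366 + N(22, Y(2)))/(1881 - 2050) = (-366 + 22*(6*2))/(1881 - 2050) = (-366 + 22*12)/(-169) = (-366 + 264)*(-1/169) = -102*(-1/169) = 102/169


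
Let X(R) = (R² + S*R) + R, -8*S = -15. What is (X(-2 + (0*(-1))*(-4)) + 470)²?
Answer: 3508129/16 ≈ 2.1926e+5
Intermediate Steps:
S = 15/8 (S = -⅛*(-15) = 15/8 ≈ 1.8750)
X(R) = R² + 23*R/8 (X(R) = (R² + 15*R/8) + R = R² + 23*R/8)
(X(-2 + (0*(-1))*(-4)) + 470)² = ((-2 + (0*(-1))*(-4))*(23 + 8*(-2 + (0*(-1))*(-4)))/8 + 470)² = ((-2 + 0*(-4))*(23 + 8*(-2 + 0*(-4)))/8 + 470)² = ((-2 + 0)*(23 + 8*(-2 + 0))/8 + 470)² = ((⅛)*(-2)*(23 + 8*(-2)) + 470)² = ((⅛)*(-2)*(23 - 16) + 470)² = ((⅛)*(-2)*7 + 470)² = (-7/4 + 470)² = (1873/4)² = 3508129/16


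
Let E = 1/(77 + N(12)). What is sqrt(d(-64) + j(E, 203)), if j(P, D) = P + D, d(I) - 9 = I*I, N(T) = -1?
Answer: sqrt(6220771)/38 ≈ 65.635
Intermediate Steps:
d(I) = 9 + I**2 (d(I) = 9 + I*I = 9 + I**2)
E = 1/76 (E = 1/(77 - 1) = 1/76 ≈ 0.013158)
j(P, D) = D + P
sqrt(d(-64) + j(E, 203)) = sqrt((9 + (-64)**2) + (203 + 1/76)) = sqrt((9 + 4096) + 15429/76) = sqrt(4105 + 15429/76) = sqrt(327409/76) = sqrt(6220771)/38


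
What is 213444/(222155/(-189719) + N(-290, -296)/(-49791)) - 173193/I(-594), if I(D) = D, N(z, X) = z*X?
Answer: -397639887582753833/5414666115870 ≈ -73438.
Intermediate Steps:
N(z, X) = X*z
213444/(222155/(-189719) + N(-290, -296)/(-49791)) - 173193/I(-594) = 213444/(222155/(-189719) - 296*(-290)/(-49791)) - 173193/(-594) = 213444/(222155*(-1/189719) + 85840*(-1/49791)) - 173193*(-1/594) = 213444/(-222155/189719 - 85840/49791) + 57731/198 = 213444/(-27346798565/9446298729) + 57731/198 = 213444*(-9446298729/27346798565) + 57731/198 = -2016255785912676/27346798565 + 57731/198 = -397639887582753833/5414666115870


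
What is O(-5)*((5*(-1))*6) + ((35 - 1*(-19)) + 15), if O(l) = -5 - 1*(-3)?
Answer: 129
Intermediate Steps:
O(l) = -2 (O(l) = -5 + 3 = -2)
O(-5)*((5*(-1))*6) + ((35 - 1*(-19)) + 15) = -2*5*(-1)*6 + ((35 - 1*(-19)) + 15) = -(-10)*6 + ((35 + 19) + 15) = -2*(-30) + (54 + 15) = 60 + 69 = 129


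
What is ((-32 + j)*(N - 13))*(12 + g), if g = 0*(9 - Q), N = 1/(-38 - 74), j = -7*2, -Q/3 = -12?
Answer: 100533/14 ≈ 7180.9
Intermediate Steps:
Q = 36 (Q = -3*(-12) = 36)
j = -14
N = -1/112 (N = 1/(-112) = -1/112 ≈ -0.0089286)
g = 0 (g = 0*(9 - 1*36) = 0*(9 - 36) = 0*(-27) = 0)
((-32 + j)*(N - 13))*(12 + g) = ((-32 - 14)*(-1/112 - 13))*(12 + 0) = -46*(-1457/112)*12 = (33511/56)*12 = 100533/14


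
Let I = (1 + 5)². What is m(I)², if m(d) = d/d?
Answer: 1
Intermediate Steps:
I = 36 (I = 6² = 36)
m(d) = 1
m(I)² = 1² = 1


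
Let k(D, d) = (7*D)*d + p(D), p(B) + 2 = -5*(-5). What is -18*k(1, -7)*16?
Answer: 7488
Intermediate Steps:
p(B) = 23 (p(B) = -2 - 5*(-5) = -2 + 25 = 23)
k(D, d) = 23 + 7*D*d (k(D, d) = (7*D)*d + 23 = 7*D*d + 23 = 23 + 7*D*d)
-18*k(1, -7)*16 = -18*(23 + 7*1*(-7))*16 = -18*(23 - 49)*16 = -18*(-26)*16 = 468*16 = 7488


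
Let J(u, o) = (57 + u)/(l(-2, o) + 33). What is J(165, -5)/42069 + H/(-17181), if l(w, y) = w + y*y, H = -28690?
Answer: 304475461/182324772 ≈ 1.6700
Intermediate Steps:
l(w, y) = w + y²
J(u, o) = (57 + u)/(31 + o²) (J(u, o) = (57 + u)/((-2 + o²) + 33) = (57 + u)/(31 + o²))
J(165, -5)/42069 + H/(-17181) = ((57 + 165)/(31 + (-5)²))/42069 - 28690/(-17181) = (222/(31 + 25))*(1/42069) - 28690*(-1/17181) = (222/56)*(1/42069) + 28690/17181 = ((1/56)*222)*(1/42069) + 28690/17181 = (111/28)*(1/42069) + 28690/17181 = 1/10612 + 28690/17181 = 304475461/182324772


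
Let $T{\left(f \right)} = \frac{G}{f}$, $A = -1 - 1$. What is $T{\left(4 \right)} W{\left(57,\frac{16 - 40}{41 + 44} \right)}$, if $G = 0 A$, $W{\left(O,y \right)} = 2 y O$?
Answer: $0$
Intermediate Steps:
$A = -2$
$W{\left(O,y \right)} = 2 O y$
$G = 0$ ($G = 0 \left(-2\right) = 0$)
$T{\left(f \right)} = 0$ ($T{\left(f \right)} = \frac{0}{f} = 0$)
$T{\left(4 \right)} W{\left(57,\frac{16 - 40}{41 + 44} \right)} = 0 \cdot 2 \cdot 57 \frac{16 - 40}{41 + 44} = 0 \cdot 2 \cdot 57 \left(- \frac{24}{85}\right) = 0 \left(- \frac{2736}{85}\right) = 0$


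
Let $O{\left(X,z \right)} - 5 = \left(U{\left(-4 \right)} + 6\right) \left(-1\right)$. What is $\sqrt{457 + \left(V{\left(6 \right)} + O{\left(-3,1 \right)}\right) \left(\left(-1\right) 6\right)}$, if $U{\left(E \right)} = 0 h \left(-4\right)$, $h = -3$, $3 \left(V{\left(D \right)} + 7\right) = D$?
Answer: $\sqrt{493} \approx 22.204$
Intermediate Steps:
$V{\left(D \right)} = -7 + \frac{D}{3}$
$U{\left(E \right)} = 0$ ($U{\left(E \right)} = 0 \left(-3\right) \left(-4\right) = 0 \left(-4\right) = 0$)
$O{\left(X,z \right)} = -1$ ($O{\left(X,z \right)} = 5 + \left(0 + 6\right) \left(-1\right) = 5 + 6 \left(-1\right) = 5 - 6 = -1$)
$\sqrt{457 + \left(V{\left(6 \right)} + O{\left(-3,1 \right)}\right) \left(\left(-1\right) 6\right)} = \sqrt{457 + \left(\left(-7 + \frac{1}{3} \cdot 6\right) - 1\right) \left(\left(-1\right) 6\right)} = \sqrt{457 + \left(\left(-7 + 2\right) - 1\right) \left(-6\right)} = \sqrt{457 + \left(-5 - 1\right) \left(-6\right)} = \sqrt{457 - -36} = \sqrt{457 + 36} = \sqrt{493}$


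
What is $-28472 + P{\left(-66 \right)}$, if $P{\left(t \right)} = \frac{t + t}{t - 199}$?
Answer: $- \frac{7544948}{265} \approx -28472.0$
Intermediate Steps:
$P{\left(t \right)} = \frac{2 t}{-199 + t}$
$-28472 + P{\left(-66 \right)} = -28472 + 2 \left(-66\right) \frac{1}{-199 - 66} = -28472 + 2 \left(-66\right) \frac{1}{-265} = -28472 + 2 \left(-66\right) \left(- \frac{1}{265}\right) = -28472 + \frac{132}{265} = - \frac{7544948}{265}$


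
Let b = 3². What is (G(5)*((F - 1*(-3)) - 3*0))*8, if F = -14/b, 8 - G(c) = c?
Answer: 104/3 ≈ 34.667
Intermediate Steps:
G(c) = 8 - c
b = 9
F = -14/9 ≈ -1.5556
(G(5)*((F - 1*(-3)) - 3*0))*8 = ((8 - 1*5)*((-14/9 - 1*(-3)) - 3*0))*8 = ((8 - 5)*((-14/9 + 3) + 0))*8 = (3*(13/9 + 0))*8 = (3*(13/9))*8 = (13/3)*8 = 104/3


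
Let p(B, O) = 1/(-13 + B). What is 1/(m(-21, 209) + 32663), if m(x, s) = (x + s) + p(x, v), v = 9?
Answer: 34/1116933 ≈ 3.0441e-5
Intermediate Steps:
m(x, s) = s + x + 1/(-13 + x) (m(x, s) = (x + s) + 1/(-13 + x) = (s + x) + 1/(-13 + x) = s + x + 1/(-13 + x))
1/(m(-21, 209) + 32663) = 1/((1 + (-13 - 21)*(209 - 21))/(-13 - 21) + 32663) = 1/((1 - 34*188)/(-34) + 32663) = 1/(-(1 - 6392)/34 + 32663) = 1/(-1/34*(-6391) + 32663) = 1/(6391/34 + 32663) = 1/(1116933/34) = 34/1116933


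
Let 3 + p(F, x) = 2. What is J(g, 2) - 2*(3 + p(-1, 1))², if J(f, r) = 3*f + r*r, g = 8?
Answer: 20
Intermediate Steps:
p(F, x) = -1 (p(F, x) = -3 + 2 = -1)
J(f, r) = r² + 3*f (J(f, r) = 3*f + r² = r² + 3*f)
J(g, 2) - 2*(3 + p(-1, 1))² = (2² + 3*8) - 2*(3 - 1)² = (4 + 24) - 2*2² = 28 - 2*4 = 28 - 8 = 20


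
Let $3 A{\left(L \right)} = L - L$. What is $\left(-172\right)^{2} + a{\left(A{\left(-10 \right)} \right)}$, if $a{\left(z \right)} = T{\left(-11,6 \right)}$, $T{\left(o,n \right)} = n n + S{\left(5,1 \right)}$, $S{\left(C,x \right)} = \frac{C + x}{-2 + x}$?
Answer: $29614$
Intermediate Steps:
$A{\left(L \right)} = 0$ ($A{\left(L \right)} = \frac{L - L}{3} = \frac{1}{3} \cdot 0 = 0$)
$S{\left(C,x \right)} = \frac{C + x}{-2 + x}$
$T{\left(o,n \right)} = -6 + n^{2}$ ($T{\left(o,n \right)} = n n + \frac{5 + 1}{-2 + 1} = n^{2} + \frac{1}{-1} \cdot 6 = n^{2} - 6 = -6 + n^{2}$)
$a{\left(z \right)} = 30$ ($a{\left(z \right)} = -6 + 6^{2} = -6 + 36 = 30$)
$\left(-172\right)^{2} + a{\left(A{\left(-10 \right)} \right)} = \left(-172\right)^{2} + 30 = 29584 + 30 = 29614$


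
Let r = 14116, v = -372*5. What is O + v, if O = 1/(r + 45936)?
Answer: -111696719/60052 ≈ -1860.0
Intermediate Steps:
v = -1860
O = 1/60052 (O = 1/(14116 + 45936) = 1/60052 ≈ 1.6652e-5)
O + v = 1/60052 - 1860 = -111696719/60052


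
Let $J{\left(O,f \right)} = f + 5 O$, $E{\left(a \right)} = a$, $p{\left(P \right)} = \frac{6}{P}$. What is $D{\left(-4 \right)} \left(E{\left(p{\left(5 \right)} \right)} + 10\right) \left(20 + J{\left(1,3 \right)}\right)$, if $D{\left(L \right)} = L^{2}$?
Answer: $\frac{25088}{5} \approx 5017.6$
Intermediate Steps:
$D{\left(-4 \right)} \left(E{\left(p{\left(5 \right)} \right)} + 10\right) \left(20 + J{\left(1,3 \right)}\right) = \left(-4\right)^{2} \left(\frac{6}{5} + 10\right) \left(20 + \left(3 + 5 \cdot 1\right)\right) = 16 \left(6 \cdot \frac{1}{5} + 10\right) \left(20 + \left(3 + 5\right)\right) = 16 \left(\frac{6}{5} + 10\right) \left(20 + 8\right) = 16 \cdot \frac{56}{5} \cdot 28 = 16 \cdot \frac{1568}{5} = \frac{25088}{5}$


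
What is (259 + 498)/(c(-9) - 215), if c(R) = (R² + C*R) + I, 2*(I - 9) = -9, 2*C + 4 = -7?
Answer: -757/80 ≈ -9.4625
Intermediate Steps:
C = -11/2 (C = -2 + (½)*(-7) = -2 - 7/2 = -11/2 ≈ -5.5000)
I = 9/2 (I = 9 + (½)*(-9) = 9 - 9/2 = 9/2 ≈ 4.5000)
c(R) = 9/2 + R² - 11*R/2 (c(R) = (R² - 11*R/2) + 9/2 = 9/2 + R² - 11*R/2)
(259 + 498)/(c(-9) - 215) = (259 + 498)/((9/2 + (-9)² - 11/2*(-9)) - 215) = 757/((9/2 + 81 + 99/2) - 215) = 757/(135 - 215) = 757/(-80) = 757*(-1/80) = -757/80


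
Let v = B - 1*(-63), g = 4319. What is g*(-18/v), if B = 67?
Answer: -38871/65 ≈ -598.02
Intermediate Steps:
v = 130 (v = 67 - 1*(-63) = 67 + 63 = 130)
g*(-18/v) = 4319*(-18/130) = 4319*(-18*1/130) = 4319*(-9/65) = -38871/65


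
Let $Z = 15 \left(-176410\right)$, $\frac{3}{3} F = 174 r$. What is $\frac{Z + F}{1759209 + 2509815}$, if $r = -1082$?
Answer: $- \frac{472403}{711504} \approx -0.66395$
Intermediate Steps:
$F = -188268$ ($F = 174 \left(-1082\right) = -188268$)
$Z = -2646150$
$\frac{Z + F}{1759209 + 2509815} = \frac{-2646150 - 188268}{1759209 + 2509815} = - \frac{2834418}{4269024} = \left(-2834418\right) \frac{1}{4269024} = - \frac{472403}{711504}$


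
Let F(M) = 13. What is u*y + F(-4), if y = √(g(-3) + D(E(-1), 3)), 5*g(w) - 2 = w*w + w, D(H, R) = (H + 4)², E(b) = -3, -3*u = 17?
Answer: 13 - 17*√65/15 ≈ 3.8628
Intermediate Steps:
u = -17/3 (u = -⅓*17 = -17/3 ≈ -5.6667)
D(H, R) = (4 + H)²
g(w) = ⅖ + w/5 + w²/5 (g(w) = ⅖ + (w*w + w)/5 = ⅖ + (w² + w)/5 = ⅖ + (w + w²)/5 = ⅖ + (w/5 + w²/5) = ⅖ + w/5 + w²/5)
y = √65/5 (y = √((⅖ + (⅕)*(-3) + (⅕)*(-3)²) + (4 - 3)²) = √((⅖ - ⅗ + (⅕)*9) + 1²) = √((⅖ - ⅗ + 9/5) + 1) = √(8/5 + 1) = √(13/5) = √65/5 ≈ 1.6125)
u*y + F(-4) = -17*√65/15 + 13 = 13 - 17*√65/15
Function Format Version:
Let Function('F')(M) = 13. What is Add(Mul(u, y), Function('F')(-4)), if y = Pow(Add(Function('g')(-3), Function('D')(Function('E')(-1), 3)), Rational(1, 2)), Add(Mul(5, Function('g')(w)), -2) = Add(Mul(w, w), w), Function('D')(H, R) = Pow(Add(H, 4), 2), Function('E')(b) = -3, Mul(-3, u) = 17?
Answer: Add(13, Mul(Rational(-17, 15), Pow(65, Rational(1, 2)))) ≈ 3.8628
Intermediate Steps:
u = Rational(-17, 3) (u = Mul(Rational(-1, 3), 17) = Rational(-17, 3) ≈ -5.6667)
Function('D')(H, R) = Pow(Add(4, H), 2)
Function('g')(w) = Add(Rational(2, 5), Mul(Rational(1, 5), w), Mul(Rational(1, 5), Pow(w, 2))) (Function('g')(w) = Add(Rational(2, 5), Mul(Rational(1, 5), Add(Mul(w, w), w))) = Add(Rational(2, 5), Mul(Rational(1, 5), Add(Pow(w, 2), w))) = Add(Rational(2, 5), Mul(Rational(1, 5), Add(w, Pow(w, 2)))) = Add(Rational(2, 5), Add(Mul(Rational(1, 5), w), Mul(Rational(1, 5), Pow(w, 2)))) = Add(Rational(2, 5), Mul(Rational(1, 5), w), Mul(Rational(1, 5), Pow(w, 2))))
y = Mul(Rational(1, 5), Pow(65, Rational(1, 2))) (y = Pow(Add(Add(Rational(2, 5), Mul(Rational(1, 5), -3), Mul(Rational(1, 5), Pow(-3, 2))), Pow(Add(4, -3), 2)), Rational(1, 2)) = Pow(Add(Add(Rational(2, 5), Rational(-3, 5), Mul(Rational(1, 5), 9)), Pow(1, 2)), Rational(1, 2)) = Pow(Add(Add(Rational(2, 5), Rational(-3, 5), Rational(9, 5)), 1), Rational(1, 2)) = Pow(Add(Rational(8, 5), 1), Rational(1, 2)) = Pow(Rational(13, 5), Rational(1, 2)) = Mul(Rational(1, 5), Pow(65, Rational(1, 2))) ≈ 1.6125)
Add(Mul(u, y), Function('F')(-4)) = Add(Mul(Rational(-17, 3), Mul(Rational(1, 5), Pow(65, Rational(1, 2)))), 13) = Add(Mul(Rational(-17, 15), Pow(65, Rational(1, 2))), 13) = Add(13, Mul(Rational(-17, 15), Pow(65, Rational(1, 2))))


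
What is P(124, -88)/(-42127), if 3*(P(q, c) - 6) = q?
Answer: -142/126381 ≈ -0.0011236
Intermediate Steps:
P(q, c) = 6 + q/3
P(124, -88)/(-42127) = (6 + (⅓)*124)/(-42127) = (6 + 124/3)*(-1/42127) = (142/3)*(-1/42127) = -142/126381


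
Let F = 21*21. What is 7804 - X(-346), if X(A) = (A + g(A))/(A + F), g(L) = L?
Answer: 742072/95 ≈ 7811.3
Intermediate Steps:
F = 441
X(A) = 2*A/(441 + A) (X(A) = (A + A)/(A + 441) = (2*A)/(441 + A) = 2*A/(441 + A))
7804 - X(-346) = 7804 - 2*(-346)/(441 - 346) = 7804 - 2*(-346)/95 = 7804 - 1*(-692/95) = 7804 + 692/95 = 742072/95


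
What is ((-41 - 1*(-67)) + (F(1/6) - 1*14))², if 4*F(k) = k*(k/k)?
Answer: 83521/576 ≈ 145.00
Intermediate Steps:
F(k) = k/4 (F(k) = (k*(k/k))/4 = (k*1)/4 = k/4)
((-41 - 1*(-67)) + (F(1/6) - 1*14))² = ((-41 - 1*(-67)) + ((¼)/6 - 1*14))² = ((-41 + 67) + ((¼)*(⅙) - 14))² = (26 + (1/24 - 14))² = (26 - 335/24)² = (289/24)² = 83521/576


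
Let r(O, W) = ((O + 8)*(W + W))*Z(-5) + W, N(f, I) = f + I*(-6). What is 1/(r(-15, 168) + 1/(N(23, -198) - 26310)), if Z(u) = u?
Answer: 25099/299380871 ≈ 8.3836e-5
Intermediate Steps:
N(f, I) = f - 6*I
r(O, W) = W - 10*W*(8 + O) (r(O, W) = ((O + 8)*(W + W))*(-5) + W = ((8 + O)*(2*W))*(-5) + W = (2*W*(8 + O))*(-5) + W = -10*W*(8 + O) + W = W - 10*W*(8 + O))
1/(r(-15, 168) + 1/(N(23, -198) - 26310)) = 1/(168*(-79 - 10*(-15)) + 1/((23 - 6*(-198)) - 26310)) = 1/(168*(-79 + 150) + 1/((23 + 1188) - 26310)) = 1/(168*71 + 1/(1211 - 26310)) = 1/(11928 + 1/(-25099)) = 1/(11928 - 1/25099) = 1/(299380871/25099) = 25099/299380871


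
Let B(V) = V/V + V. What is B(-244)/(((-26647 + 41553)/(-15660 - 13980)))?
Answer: 3601260/7453 ≈ 483.20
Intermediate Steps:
B(V) = 1 + V
B(-244)/(((-26647 + 41553)/(-15660 - 13980))) = (1 - 244)/(((-26647 + 41553)/(-15660 - 13980))) = -243/(14906/(-29640)) = -243/(14906*(-1/29640)) = -243/(-7453/14820) = -243*(-14820/7453) = 3601260/7453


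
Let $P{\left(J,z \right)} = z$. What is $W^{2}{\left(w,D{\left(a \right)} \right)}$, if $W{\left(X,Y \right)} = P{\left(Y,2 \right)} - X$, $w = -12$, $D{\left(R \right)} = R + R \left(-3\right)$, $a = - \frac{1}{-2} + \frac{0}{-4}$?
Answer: $196$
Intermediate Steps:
$a = \frac{1}{2}$ ($a = \left(-1\right) \left(- \frac{1}{2}\right) + 0 \left(- \frac{1}{4}\right) = \frac{1}{2} + 0 = \frac{1}{2} \approx 0.5$)
$D{\left(R \right)} = - 2 R$ ($D{\left(R \right)} = R - 3 R = - 2 R$)
$W{\left(X,Y \right)} = 2 - X$
$W^{2}{\left(w,D{\left(a \right)} \right)} = \left(2 - -12\right)^{2} = \left(2 + 12\right)^{2} = 14^{2} = 196$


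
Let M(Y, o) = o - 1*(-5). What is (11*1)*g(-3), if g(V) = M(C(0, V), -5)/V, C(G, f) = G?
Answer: 0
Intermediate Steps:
M(Y, o) = 5 + o (M(Y, o) = o + 5 = 5 + o)
g(V) = 0 (g(V) = (5 - 5)/V = 0/V = 0)
(11*1)*g(-3) = (11*1)*0 = 11*0 = 0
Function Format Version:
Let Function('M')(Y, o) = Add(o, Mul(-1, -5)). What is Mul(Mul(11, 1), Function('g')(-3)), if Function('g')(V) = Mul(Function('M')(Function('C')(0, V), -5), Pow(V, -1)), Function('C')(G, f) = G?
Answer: 0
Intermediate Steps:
Function('M')(Y, o) = Add(5, o) (Function('M')(Y, o) = Add(o, 5) = Add(5, o))
Function('g')(V) = 0 (Function('g')(V) = Mul(Add(5, -5), Pow(V, -1)) = Mul(0, Pow(V, -1)) = 0)
Mul(Mul(11, 1), Function('g')(-3)) = Mul(Mul(11, 1), 0) = Mul(11, 0) = 0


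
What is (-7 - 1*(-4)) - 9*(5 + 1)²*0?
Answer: -3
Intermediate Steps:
(-7 - 1*(-4)) - 9*(5 + 1)²*0 = (-7 + 4) - 9*6²*0 = -3 - 324*0 = -3 - 9*0 = -3 + 0 = -3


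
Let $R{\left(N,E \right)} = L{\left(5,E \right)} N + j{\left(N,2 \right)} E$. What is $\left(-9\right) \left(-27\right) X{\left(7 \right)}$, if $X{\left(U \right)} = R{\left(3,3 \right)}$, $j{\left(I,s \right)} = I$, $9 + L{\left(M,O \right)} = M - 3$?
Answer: $-2916$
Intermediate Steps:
$L{\left(M,O \right)} = -12 + M$ ($L{\left(M,O \right)} = -9 + \left(M - 3\right) = -9 + \left(-3 + M\right) = -12 + M$)
$R{\left(N,E \right)} = - 7 N + E N$ ($R{\left(N,E \right)} = \left(-12 + 5\right) N + N E = - 7 N + E N$)
$X{\left(U \right)} = -12$ ($X{\left(U \right)} = 3 \left(-7 + 3\right) = 3 \left(-4\right) = -12$)
$\left(-9\right) \left(-27\right) X{\left(7 \right)} = \left(-9\right) \left(-27\right) \left(-12\right) = 243 \left(-12\right) = -2916$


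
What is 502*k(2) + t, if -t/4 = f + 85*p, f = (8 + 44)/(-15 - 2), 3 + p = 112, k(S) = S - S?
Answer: -629812/17 ≈ -37048.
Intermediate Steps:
k(S) = 0
p = 109 (p = -3 + 112 = 109)
f = -52/17 (f = 52/(-17) = 52*(-1/17) = -52/17 ≈ -3.0588)
t = -629812/17 (t = -4*(-52/17 + 85*109) = -4*(-52/17 + 9265) = -4*157453/17 = -629812/17 ≈ -37048.)
502*k(2) + t = 502*0 - 629812/17 = 0 - 629812/17 = -629812/17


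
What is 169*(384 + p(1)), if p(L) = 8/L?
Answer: 66248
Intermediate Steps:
169*(384 + p(1)) = 169*(384 + 8/1) = 169*(384 + 8*1) = 169*(384 + 8) = 169*392 = 66248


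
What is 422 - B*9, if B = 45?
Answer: 17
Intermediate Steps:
422 - B*9 = 422 - 45*9 = 422 - 1*405 = 422 - 405 = 17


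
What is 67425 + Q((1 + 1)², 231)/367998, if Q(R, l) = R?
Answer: 12406132577/183999 ≈ 67425.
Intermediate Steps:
67425 + Q((1 + 1)², 231)/367998 = 67425 + (1 + 1)²/367998 = 67425 + 2²*(1/367998) = 67425 + 4*(1/367998) = 67425 + 2/183999 = 12406132577/183999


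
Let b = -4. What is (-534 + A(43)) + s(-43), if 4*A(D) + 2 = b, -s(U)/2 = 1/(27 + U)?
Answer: -4283/8 ≈ -535.38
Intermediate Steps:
s(U) = -2/(27 + U)
A(D) = -3/2 (A(D) = -½ + (¼)*(-4) = -½ - 1 = -3/2)
(-534 + A(43)) + s(-43) = (-534 - 3/2) - 2/(27 - 43) = -1071/2 - 2/(-16) = -1071/2 - 2*(-1/16) = -1071/2 + ⅛ = -4283/8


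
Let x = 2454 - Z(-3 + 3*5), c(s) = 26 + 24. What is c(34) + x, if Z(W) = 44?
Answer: 2460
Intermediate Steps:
c(s) = 50
x = 2410 (x = 2454 - 1*44 = 2454 - 44 = 2410)
c(34) + x = 50 + 2410 = 2460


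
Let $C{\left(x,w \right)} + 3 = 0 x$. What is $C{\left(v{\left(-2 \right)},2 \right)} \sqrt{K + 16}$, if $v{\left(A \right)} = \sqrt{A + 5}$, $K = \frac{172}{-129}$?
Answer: $- 2 \sqrt{33} \approx -11.489$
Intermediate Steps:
$K = - \frac{4}{3}$ ($K = 172 \left(- \frac{1}{129}\right) = - \frac{4}{3} \approx -1.3333$)
$v{\left(A \right)} = \sqrt{5 + A}$
$C{\left(x,w \right)} = -3$ ($C{\left(x,w \right)} = -3 + 0 x = -3 + 0 = -3$)
$C{\left(v{\left(-2 \right)},2 \right)} \sqrt{K + 16} = - 3 \sqrt{- \frac{4}{3} + 16} = - 3 \sqrt{\frac{44}{3}} = - 3 \frac{2 \sqrt{33}}{3} = - 2 \sqrt{33}$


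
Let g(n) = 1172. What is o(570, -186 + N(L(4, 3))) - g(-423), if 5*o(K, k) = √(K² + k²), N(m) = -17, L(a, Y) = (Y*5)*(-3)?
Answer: -1172 + √366109/5 ≈ -1051.0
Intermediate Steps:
L(a, Y) = -15*Y (L(a, Y) = (5*Y)*(-3) = -15*Y)
o(K, k) = √(K² + k²)/5
o(570, -186 + N(L(4, 3))) - g(-423) = √(570² + (-186 - 17)²)/5 - 1*1172 = √(324900 + (-203)²)/5 - 1172 = √(324900 + 41209)/5 - 1172 = √366109/5 - 1172 = -1172 + √366109/5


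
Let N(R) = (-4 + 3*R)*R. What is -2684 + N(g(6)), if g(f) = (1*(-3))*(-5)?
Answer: -2069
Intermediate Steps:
g(f) = 15 (g(f) = -3*(-5) = 15)
N(R) = R*(-4 + 3*R)
-2684 + N(g(6)) = -2684 + 15*(-4 + 3*15) = -2684 + 15*(-4 + 45) = -2684 + 15*41 = -2684 + 615 = -2069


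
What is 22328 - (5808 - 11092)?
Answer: 27612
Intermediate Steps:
22328 - (5808 - 11092) = 22328 - 1*(-5284) = 22328 + 5284 = 27612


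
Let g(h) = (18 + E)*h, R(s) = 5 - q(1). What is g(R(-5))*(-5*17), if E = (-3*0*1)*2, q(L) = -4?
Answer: -13770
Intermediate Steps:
R(s) = 9 (R(s) = 5 - 1*(-4) = 5 + 4 = 9)
E = 0 (E = (0*1)*2 = 0*2 = 0)
g(h) = 18*h (g(h) = (18 + 0)*h = 18*h)
g(R(-5))*(-5*17) = (18*9)*(-5*17) = 162*(-85) = -13770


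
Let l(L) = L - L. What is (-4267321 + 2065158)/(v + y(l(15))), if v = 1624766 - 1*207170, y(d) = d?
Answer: -129539/83388 ≈ -1.5534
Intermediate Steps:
l(L) = 0
v = 1417596 (v = 1624766 - 207170 = 1417596)
(-4267321 + 2065158)/(v + y(l(15))) = (-4267321 + 2065158)/(1417596 + 0) = -2202163/1417596 = -2202163*1/1417596 = -129539/83388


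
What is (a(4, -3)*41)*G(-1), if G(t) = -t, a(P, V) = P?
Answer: 164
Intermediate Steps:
(a(4, -3)*41)*G(-1) = (4*41)*(-1*(-1)) = 164*1 = 164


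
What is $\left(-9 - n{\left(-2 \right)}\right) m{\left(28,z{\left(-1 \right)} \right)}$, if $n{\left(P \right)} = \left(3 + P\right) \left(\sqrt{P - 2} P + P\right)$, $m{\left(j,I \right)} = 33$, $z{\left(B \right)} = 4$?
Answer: $-231 + 132 i \approx -231.0 + 132.0 i$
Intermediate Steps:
$n{\left(P \right)} = \left(3 + P\right) \left(P + P \sqrt{-2 + P}\right)$ ($n{\left(P \right)} = \left(3 + P\right) \left(\sqrt{-2 + P} P + P\right) = \left(3 + P\right) \left(P \sqrt{-2 + P} + P\right) = \left(3 + P\right) \left(P + P \sqrt{-2 + P}\right)$)
$\left(-9 - n{\left(-2 \right)}\right) m{\left(28,z{\left(-1 \right)} \right)} = \left(-9 - - 2 \left(3 - 2 + 3 \sqrt{-2 - 2} - 2 \sqrt{-2 - 2}\right)\right) 33 = \left(-9 - - 2 \left(3 - 2 + 3 \sqrt{-4} - 2 \sqrt{-4}\right)\right) 33 = \left(-9 - - 2 \left(3 - 2 + 3 \cdot 2 i - 2 \cdot 2 i\right)\right) 33 = \left(-9 - - 2 \left(3 - 2 + 6 i - 4 i\right)\right) 33 = \left(-9 - - 2 \left(1 + 2 i\right)\right) 33 = \left(-9 - \left(-2 - 4 i\right)\right) 33 = \left(-9 + \left(2 + 4 i\right)\right) 33 = \left(-7 + 4 i\right) 33 = -231 + 132 i$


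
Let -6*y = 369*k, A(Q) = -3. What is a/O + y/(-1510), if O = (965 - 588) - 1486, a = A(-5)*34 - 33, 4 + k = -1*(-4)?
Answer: 135/1109 ≈ 0.12173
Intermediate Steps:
k = 0 (k = -4 - 1*(-4) = -4 + 4 = 0)
a = -135 (a = -3*34 - 33 = -102 - 33 = -135)
O = -1109 (O = 377 - 1486 = -1109)
y = 0 (y = -123*0/2 = -⅙*0 = 0)
a/O + y/(-1510) = -135/(-1109) + 0/(-1510) = -135*(-1/1109) + 0*(-1/1510) = 135/1109 + 0 = 135/1109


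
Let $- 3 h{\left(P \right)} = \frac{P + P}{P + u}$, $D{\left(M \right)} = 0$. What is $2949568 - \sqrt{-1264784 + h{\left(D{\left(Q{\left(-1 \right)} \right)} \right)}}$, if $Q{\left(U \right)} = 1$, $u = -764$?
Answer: $2949568 - 4 i \sqrt{79049} \approx 2.9496 \cdot 10^{6} - 1124.6 i$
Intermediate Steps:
$h{\left(P \right)} = - \frac{2 P}{3 \left(-764 + P\right)}$ ($h{\left(P \right)} = - \frac{\left(P + P\right) \frac{1}{P - 764}}{3} = - \frac{2 P \frac{1}{-764 + P}}{3} = - \frac{2 P}{3 \left(-764 + P\right)}$)
$2949568 - \sqrt{-1264784 + h{\left(D{\left(Q{\left(-1 \right)} \right)} \right)}} = 2949568 - \sqrt{-1264784 - \frac{0}{-2292 + 3 \cdot 0}} = 2949568 - \sqrt{-1264784 - \frac{0}{-2292 + 0}} = 2949568 - \sqrt{-1264784 - \frac{0}{-2292}} = 2949568 - \sqrt{-1264784 - 0 \left(- \frac{1}{2292}\right)} = 2949568 - \sqrt{-1264784 + 0} = 2949568 - \sqrt{-1264784} = 2949568 - 4 i \sqrt{79049}$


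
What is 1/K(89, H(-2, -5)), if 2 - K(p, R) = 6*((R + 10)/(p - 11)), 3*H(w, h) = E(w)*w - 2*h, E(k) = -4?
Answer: 13/10 ≈ 1.3000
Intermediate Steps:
H(w, h) = -4*w/3 - 2*h/3 (H(w, h) = (-4*w - 2*h)/3 = -4*w/3 - 2*h/3)
K(p, R) = 2 - 6*(10 + R)/(-11 + p) (K(p, R) = 2 - 6*(R + 10)/(p - 11) = 2 - 6*(10 + R)/(-11 + p))
1/K(89, H(-2, -5)) = 1/(2*(-41 + 89 - 3*(-4/3*(-2) - 2/3*(-5)))/(-11 + 89)) = 1/(2*(-41 + 89 - 3*(8/3 + 10/3))/78) = 1/(2*(1/78)*(-41 + 89 - 3*6)) = 1/(2*(1/78)*(-41 + 89 - 18)) = 1/(2*(1/78)*30) = 1/(10/13) = 13/10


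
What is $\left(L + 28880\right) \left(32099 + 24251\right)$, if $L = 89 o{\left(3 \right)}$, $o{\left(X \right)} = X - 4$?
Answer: $1622372850$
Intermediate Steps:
$o{\left(X \right)} = -4 + X$
$L = -89$ ($L = 89 \left(-4 + 3\right) = 89 \left(-1\right) = -89$)
$\left(L + 28880\right) \left(32099 + 24251\right) = \left(-89 + 28880\right) \left(32099 + 24251\right) = 28791 \cdot 56350 = 1622372850$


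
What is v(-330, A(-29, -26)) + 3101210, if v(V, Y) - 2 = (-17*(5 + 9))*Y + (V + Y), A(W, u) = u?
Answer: 3107044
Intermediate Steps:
v(V, Y) = 2 + V - 237*Y (v(V, Y) = 2 + ((-17*(5 + 9))*Y + (V + Y)) = 2 + ((-17*14)*Y + (V + Y)) = 2 + (-238*Y + (V + Y)) = 2 + (V - 237*Y) = 2 + V - 237*Y)
v(-330, A(-29, -26)) + 3101210 = (2 - 330 - 237*(-26)) + 3101210 = (2 - 330 + 6162) + 3101210 = 5834 + 3101210 = 3107044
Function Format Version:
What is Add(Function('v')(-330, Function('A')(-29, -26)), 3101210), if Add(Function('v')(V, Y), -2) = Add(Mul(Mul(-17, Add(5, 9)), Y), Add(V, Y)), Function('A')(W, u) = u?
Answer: 3107044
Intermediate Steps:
Function('v')(V, Y) = Add(2, V, Mul(-237, Y)) (Function('v')(V, Y) = Add(2, Add(Mul(Mul(-17, Add(5, 9)), Y), Add(V, Y))) = Add(2, Add(Mul(Mul(-17, 14), Y), Add(V, Y))) = Add(2, Add(Mul(-238, Y), Add(V, Y))) = Add(2, Add(V, Mul(-237, Y))) = Add(2, V, Mul(-237, Y)))
Add(Function('v')(-330, Function('A')(-29, -26)), 3101210) = Add(Add(2, -330, Mul(-237, -26)), 3101210) = Add(Add(2, -330, 6162), 3101210) = Add(5834, 3101210) = 3107044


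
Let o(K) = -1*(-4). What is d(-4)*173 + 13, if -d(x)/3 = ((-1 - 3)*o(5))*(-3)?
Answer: -24899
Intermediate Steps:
o(K) = 4
d(x) = -144 (d(x) = -3*(-1 - 3)*4*(-3) = -3*(-4*4)*(-3) = -(-48)*(-3) = -3*48 = -144)
d(-4)*173 + 13 = -144*173 + 13 = -24912 + 13 = -24899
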